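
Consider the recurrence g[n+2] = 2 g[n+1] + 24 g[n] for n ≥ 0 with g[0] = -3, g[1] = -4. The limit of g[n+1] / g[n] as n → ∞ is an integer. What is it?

The characteristic equation is r^2 - 2r - 24 = 0, which factors as (r - 6)(r + 4) = 0.
So the roots are 6 and -4. Since |6| > |-4| and the coefficient of 6^n is non-zero, the ratio tends to 6.

6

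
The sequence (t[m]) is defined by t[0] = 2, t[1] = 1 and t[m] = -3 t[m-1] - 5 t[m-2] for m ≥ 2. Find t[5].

t[2] = -3*1 - 5*2 = -13
t[3] = -3*(-13) - 5*1 = 34
t[4] = -3*34 - 5*(-13) = -37
t[5] = -3*(-37) - 5*34 = -59

-59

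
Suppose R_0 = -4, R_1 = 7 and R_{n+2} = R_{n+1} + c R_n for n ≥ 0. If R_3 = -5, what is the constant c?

-4

R_2 = 7 - 4c
R_3 = 7 + 3c
So 7 + 3c = -5, giving c = -4.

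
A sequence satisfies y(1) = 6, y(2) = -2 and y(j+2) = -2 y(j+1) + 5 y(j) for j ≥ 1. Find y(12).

-1796398

y(3) = -2·(-2) + 5·6 = 34
y(4) = -2·34 + 5·(-2) = -78
y(5) = -2·(-78) + 5·34 = 326
y(6) = -2·326 + 5·(-78) = -1042
y(7) = -2·(-1042) + 5·326 = 3714
y(8) = -2·3714 + 5·(-1042) = -12638
y(9) = -2·(-12638) + 5·3714 = 43846
y(10) = -2·43846 + 5·(-12638) = -150882
y(11) = -2·(-150882) + 5·43846 = 520994
y(12) = -2·520994 + 5·(-150882) = -1796398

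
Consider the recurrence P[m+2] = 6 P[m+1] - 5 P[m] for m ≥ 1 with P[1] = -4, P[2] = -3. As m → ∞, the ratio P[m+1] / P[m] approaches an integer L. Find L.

5

The characteristic equation is r^2 - 6r + 5 = 0, which factors as (r - 5)(r - 1) = 0.
So the roots are 5 and 1. Since |5| > |1| and the coefficient of 5^m is non-zero, the ratio tends to 5.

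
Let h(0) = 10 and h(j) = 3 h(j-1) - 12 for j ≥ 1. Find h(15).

57395634

The fixed point is -12/(1 - 3) = 6, so h(j) - 6 = 3(h(j-1) - 6).
Hence h(j) = 4·3^j + 6.
h(15) = 4·3^{15} + 6 = 4·14348907 + 6 = 57395634.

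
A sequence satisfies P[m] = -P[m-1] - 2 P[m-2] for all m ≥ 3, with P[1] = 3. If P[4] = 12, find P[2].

-6

Let P[2] = v.
P[3] = -6 - v
P[4] = 6 - v
So 6 - v = 12, giving v = -6.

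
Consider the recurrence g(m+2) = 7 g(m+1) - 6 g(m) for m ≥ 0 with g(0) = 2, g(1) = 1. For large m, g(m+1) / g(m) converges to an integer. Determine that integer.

The characteristic equation is r^2 - 7r + 6 = 0, which factors as (r - 6)(r - 1) = 0.
So the roots are 6 and 1. Since |6| > |1| and the coefficient of 6^m is non-zero, the ratio tends to 6.

6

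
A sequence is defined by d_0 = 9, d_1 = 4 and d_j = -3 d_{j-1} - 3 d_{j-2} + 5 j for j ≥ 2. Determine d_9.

-2340

d_2 = -3·4 - 3·9 + 10 = -29
d_3 = -3·(-29) - 3·4 + 15 = 90
d_4 = -3·90 - 3·(-29) + 20 = -163
d_5 = -3·(-163) - 3·90 + 25 = 244
d_6 = -3·244 - 3·(-163) + 30 = -213
d_7 = -3·(-213) - 3·244 + 35 = -58
d_8 = -3·(-58) - 3·(-213) + 40 = 853
d_9 = -3·853 - 3·(-58) + 45 = -2340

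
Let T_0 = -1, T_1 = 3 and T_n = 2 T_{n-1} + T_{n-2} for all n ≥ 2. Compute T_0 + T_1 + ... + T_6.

307

T_2 = 2·3 + (-1) = 5
T_3 = 2·5 + 3 = 13
T_4 = 2·13 + 5 = 31
T_5 = 2·31 + 13 = 75
T_6 = 2·75 + 31 = 181
Sum = (-1) + 3 + 5 + 13 + 31 + 75 + 181 = 307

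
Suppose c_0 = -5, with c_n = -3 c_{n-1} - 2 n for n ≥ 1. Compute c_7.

10111

c_1 = -3·(-5) - 2 = 13
c_2 = -3·13 - 4 = -43
c_3 = -3·(-43) - 6 = 123
c_4 = -3·123 - 8 = -377
c_5 = -3·(-377) - 10 = 1121
c_6 = -3·1121 - 12 = -3375
c_7 = -3·(-3375) - 14 = 10111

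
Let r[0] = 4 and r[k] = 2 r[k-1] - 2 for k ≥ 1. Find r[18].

The fixed point is -2/(1 - 2) = 2, so r[k] - 2 = 2(r[k-1] - 2).
Hence r[k] = 2·2^k + 2.
r[18] = 2·2^{18} + 2 = 2·262144 + 2 = 524290.

524290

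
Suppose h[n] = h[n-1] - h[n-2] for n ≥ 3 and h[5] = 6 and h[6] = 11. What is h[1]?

5

Rearranging, h[n-2] = -(h[n] - h[n-1]).
h[4] = -(11 - 6) = -5
h[3] = -(6 - (-5)) = -11
h[2] = -(-5 - (-11)) = -6
h[1] = -(-11 - (-6)) = 5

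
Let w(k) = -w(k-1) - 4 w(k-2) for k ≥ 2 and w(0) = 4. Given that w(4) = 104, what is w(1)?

Let w(1) = x.
w(2) = -16 - x
w(3) = 16 - 3x
w(4) = 48 + 7x
So 48 + 7x = 104, giving x = 8.

8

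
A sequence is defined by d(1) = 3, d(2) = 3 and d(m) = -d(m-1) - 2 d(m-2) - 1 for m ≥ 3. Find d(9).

-36

d(3) = -3 - 2(3) - 1 = -10
d(4) = -(-10) - 2(3) - 1 = 3
d(5) = -3 - 2(-10) - 1 = 16
d(6) = -16 - 2(3) - 1 = -23
d(7) = -(-23) - 2(16) - 1 = -10
d(8) = -(-10) - 2(-23) - 1 = 55
d(9) = -55 - 2(-10) - 1 = -36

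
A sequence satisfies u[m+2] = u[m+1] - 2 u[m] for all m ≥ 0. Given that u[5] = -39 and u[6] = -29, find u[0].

Rearranging, u[m-2] = (u[m] - u[m-1]) / -2.
u[4] = (-29 - (-39)) / -2 = 10/-2 = -5
u[3] = (-39 - (-5)) / -2 = -34/-2 = 17
u[2] = (-5 - 17) / -2 = -22/-2 = 11
u[1] = (17 - 11) / -2 = 6/-2 = -3
u[0] = (11 - (-3)) / -2 = 14/-2 = -7

-7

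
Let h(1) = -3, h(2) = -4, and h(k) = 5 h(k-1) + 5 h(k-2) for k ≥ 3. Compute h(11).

-46243750

h(3) = 5*(-4) + 5*(-3) = -35
h(4) = 5*(-35) + 5*(-4) = -195
h(5) = 5*(-195) + 5*(-35) = -1150
h(6) = 5*(-1150) + 5*(-195) = -6725
h(7) = 5*(-6725) + 5*(-1150) = -39375
h(8) = 5*(-39375) + 5*(-6725) = -230500
h(9) = 5*(-230500) + 5*(-39375) = -1349375
h(10) = 5*(-1349375) + 5*(-230500) = -7899375
h(11) = 5*(-7899375) + 5*(-1349375) = -46243750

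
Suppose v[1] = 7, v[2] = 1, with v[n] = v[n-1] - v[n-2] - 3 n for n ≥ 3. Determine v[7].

v[3] = 1 - 7 - 9 = -15
v[4] = (-15) - 1 - 12 = -28
v[5] = (-28) - (-15) - 15 = -28
v[6] = (-28) - (-28) - 18 = -18
v[7] = (-18) - (-28) - 21 = -11

-11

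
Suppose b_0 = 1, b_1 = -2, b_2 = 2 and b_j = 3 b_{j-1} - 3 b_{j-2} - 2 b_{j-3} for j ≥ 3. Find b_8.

-442

b_3 = 3·2 - 3·(-2) - 2·1 = 10
b_4 = 3·10 - 3·2 - 2·(-2) = 28
b_5 = 3·28 - 3·10 - 2·2 = 50
b_6 = 3·50 - 3·28 - 2·10 = 46
b_7 = 3·46 - 3·50 - 2·28 = -68
b_8 = 3·(-68) - 3·46 - 2·50 = -442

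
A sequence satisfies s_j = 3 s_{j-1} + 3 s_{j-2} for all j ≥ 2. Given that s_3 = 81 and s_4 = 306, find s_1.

6

Rearranging, s_{j-2} = (s_j - 3 s_{j-1}) / 3.
s_2 = (306 - 3*81) / 3 = 63/3 = 21
s_1 = (81 - 3*21) / 3 = 18/3 = 6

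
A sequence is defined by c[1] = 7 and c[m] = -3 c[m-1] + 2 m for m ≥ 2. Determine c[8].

-13391

c[2] = -3·7 + 4 = -17
c[3] = -3·(-17) + 6 = 57
c[4] = -3·57 + 8 = -163
c[5] = -3·(-163) + 10 = 499
c[6] = -3·499 + 12 = -1485
c[7] = -3·(-1485) + 14 = 4469
c[8] = -3·4469 + 16 = -13391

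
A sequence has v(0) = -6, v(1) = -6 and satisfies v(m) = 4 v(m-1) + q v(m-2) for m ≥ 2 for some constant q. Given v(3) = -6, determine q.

v(2) = -24 - 6q
v(3) = -96 - 30q
So -96 - 30q = -6, giving q = -3.

-3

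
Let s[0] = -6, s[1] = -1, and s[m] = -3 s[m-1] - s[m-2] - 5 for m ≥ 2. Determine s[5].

-106

s[2] = -3·(-1) - (-6) - 5 = 4
s[3] = -3·4 - (-1) - 5 = -16
s[4] = -3·(-16) - 4 - 5 = 39
s[5] = -3·39 - (-16) - 5 = -106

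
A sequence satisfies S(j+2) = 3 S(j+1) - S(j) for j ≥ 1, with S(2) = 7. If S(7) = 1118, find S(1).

-2

Let S(1) = w.
S(3) = 21 - w
S(4) = 56 - 3w
S(5) = 147 - 8w
S(6) = 385 - 21w
S(7) = 1008 - 55w
So 1008 - 55w = 1118, giving w = -2.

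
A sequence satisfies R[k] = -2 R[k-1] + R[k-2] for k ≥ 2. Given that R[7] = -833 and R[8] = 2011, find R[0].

Rearranging, R[k-2] = R[k] + 2 R[k-1].
R[6] = 2011 + 2·(-833) = 345
R[5] = -833 + 2·345 = -143
R[4] = 345 + 2·(-143) = 59
R[3] = -143 + 2·59 = -25
R[2] = 59 + 2·(-25) = 9
R[1] = -25 + 2·9 = -7
R[0] = 9 + 2·(-7) = -5

-5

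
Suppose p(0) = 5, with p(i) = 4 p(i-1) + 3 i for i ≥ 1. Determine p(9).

1660235

p(1) = 4(5) + 3 = 23
p(2) = 4(23) + 6 = 98
p(3) = 4(98) + 9 = 401
p(4) = 4(401) + 12 = 1616
p(5) = 4(1616) + 15 = 6479
p(6) = 4(6479) + 18 = 25934
p(7) = 4(25934) + 21 = 103757
p(8) = 4(103757) + 24 = 415052
p(9) = 4(415052) + 27 = 1660235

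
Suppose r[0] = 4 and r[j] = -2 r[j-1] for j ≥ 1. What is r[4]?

r[1] = -2·4 = -8
r[2] = -2·(-8) = 16
r[3] = -2·16 = -32
r[4] = -2·(-32) = 64

64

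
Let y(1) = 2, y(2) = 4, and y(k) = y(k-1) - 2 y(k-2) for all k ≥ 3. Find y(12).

y(3) = 4 - 2·2 = 0
y(4) = 0 - 2·4 = -8
y(5) = (-8) - 2·0 = -8
y(6) = (-8) - 2·(-8) = 8
y(7) = 8 - 2·(-8) = 24
y(8) = 24 - 2·8 = 8
y(9) = 8 - 2·24 = -40
y(10) = (-40) - 2·8 = -56
y(11) = (-56) - 2·(-40) = 24
y(12) = 24 - 2·(-56) = 136

136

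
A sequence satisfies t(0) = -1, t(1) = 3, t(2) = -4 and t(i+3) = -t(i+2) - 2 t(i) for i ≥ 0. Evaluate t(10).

t(3) = -(-4) - 2(-1) = 6
t(4) = -6 - 2(3) = -12
t(5) = -(-12) - 2(-4) = 20
t(6) = -20 - 2(6) = -32
t(7) = -(-32) - 2(-12) = 56
t(8) = -56 - 2(20) = -96
t(9) = -(-96) - 2(-32) = 160
t(10) = -160 - 2(56) = -272

-272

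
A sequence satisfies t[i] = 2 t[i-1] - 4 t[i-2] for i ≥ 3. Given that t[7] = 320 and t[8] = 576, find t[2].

Rearranging, t[i-2] = (t[i] - 2 t[i-1]) / -4.
t[6] = (576 - 2(320)) / -4 = -64/-4 = 16
t[5] = (320 - 2(16)) / -4 = 288/-4 = -72
t[4] = (16 - 2(-72)) / -4 = 160/-4 = -40
t[3] = (-72 - 2(-40)) / -4 = 8/-4 = -2
t[2] = (-40 - 2(-2)) / -4 = -36/-4 = 9

9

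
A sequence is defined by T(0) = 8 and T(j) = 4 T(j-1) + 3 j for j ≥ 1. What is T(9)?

T(1) = 4·8 + 3 = 35
T(2) = 4·35 + 6 = 146
T(3) = 4·146 + 9 = 593
T(4) = 4·593 + 12 = 2384
T(5) = 4·2384 + 15 = 9551
T(6) = 4·9551 + 18 = 38222
T(7) = 4·38222 + 21 = 152909
T(8) = 4·152909 + 24 = 611660
T(9) = 4·611660 + 27 = 2446667

2446667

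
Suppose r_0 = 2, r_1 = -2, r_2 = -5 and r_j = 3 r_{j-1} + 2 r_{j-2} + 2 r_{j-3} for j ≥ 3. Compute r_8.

-10879

r_3 = 3·(-5) + 2·(-2) + 2·2 = -15
r_4 = 3·(-15) + 2·(-5) + 2·(-2) = -59
r_5 = 3·(-59) + 2·(-15) + 2·(-5) = -217
r_6 = 3·(-217) + 2·(-59) + 2·(-15) = -799
r_7 = 3·(-799) + 2·(-217) + 2·(-59) = -2949
r_8 = 3·(-2949) + 2·(-799) + 2·(-217) = -10879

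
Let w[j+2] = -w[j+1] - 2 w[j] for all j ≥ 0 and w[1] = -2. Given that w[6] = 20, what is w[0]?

5

Let w[0] = v.
w[2] = 2 - 2v
w[3] = 2 + 2v
w[4] = -6 + 2v
w[5] = 2 - 6v
w[6] = 10 + 2v
So 10 + 2v = 20, giving v = 5.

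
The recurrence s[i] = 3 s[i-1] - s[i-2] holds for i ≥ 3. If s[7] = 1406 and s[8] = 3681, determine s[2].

9

Rearranging, s[i-2] = -(s[i] - 3 s[i-1]).
s[6] = -(3681 - 3·1406) = 537
s[5] = -(1406 - 3·537) = 205
s[4] = -(537 - 3·205) = 78
s[3] = -(205 - 3·78) = 29
s[2] = -(78 - 3·29) = 9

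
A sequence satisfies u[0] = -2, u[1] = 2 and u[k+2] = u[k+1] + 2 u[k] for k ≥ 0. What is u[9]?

u[2] = 2 + 2*(-2) = -2
u[3] = (-2) + 2*2 = 2
u[4] = 2 + 2*(-2) = -2
u[5] = (-2) + 2*2 = 2
u[6] = 2 + 2*(-2) = -2
u[7] = (-2) + 2*2 = 2
u[8] = 2 + 2*(-2) = -2
u[9] = (-2) + 2*2 = 2

2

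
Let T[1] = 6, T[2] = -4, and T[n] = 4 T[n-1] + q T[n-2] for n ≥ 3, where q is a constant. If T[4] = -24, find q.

T[3] = -16 + 6q
T[4] = -64 + 20q
So -64 + 20q = -24, giving q = 2.

2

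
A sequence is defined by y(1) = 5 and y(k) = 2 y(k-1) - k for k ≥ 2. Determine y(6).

y(2) = 2(5) - 2 = 8
y(3) = 2(8) - 3 = 13
y(4) = 2(13) - 4 = 22
y(5) = 2(22) - 5 = 39
y(6) = 2(39) - 6 = 72

72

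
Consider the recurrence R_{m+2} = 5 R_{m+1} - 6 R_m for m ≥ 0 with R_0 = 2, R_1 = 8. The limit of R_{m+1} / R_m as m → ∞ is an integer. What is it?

3

The characteristic equation is r^2 - 5r + 6 = 0, which factors as (r - 3)(r - 2) = 0.
So the roots are 3 and 2. Since |3| > |2| and the coefficient of 3^m is non-zero, the ratio tends to 3.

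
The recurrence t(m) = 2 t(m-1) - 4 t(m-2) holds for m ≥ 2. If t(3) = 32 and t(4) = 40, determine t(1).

-5

Rearranging, t(m-2) = (t(m) - 2 t(m-1)) / -4.
t(2) = (40 - 2*32) / -4 = -24/-4 = 6
t(1) = (32 - 2*6) / -4 = 20/-4 = -5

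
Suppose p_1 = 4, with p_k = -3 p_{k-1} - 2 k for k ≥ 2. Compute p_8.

p_2 = -3(4) - 4 = -16
p_3 = -3(-16) - 6 = 42
p_4 = -3(42) - 8 = -134
p_5 = -3(-134) - 10 = 392
p_6 = -3(392) - 12 = -1188
p_7 = -3(-1188) - 14 = 3550
p_8 = -3(3550) - 16 = -10666

-10666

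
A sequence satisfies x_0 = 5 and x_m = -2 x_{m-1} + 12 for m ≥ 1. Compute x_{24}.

The fixed point is 12/(1 + 2) = 4, so x_m - 4 = -2(x_{m-1} - 4).
Hence x_m = 1·(-2)^m + 4.
x_{24} = 1·(-2)^{24} + 4 = 1·16777216 + 4 = 16777220.

16777220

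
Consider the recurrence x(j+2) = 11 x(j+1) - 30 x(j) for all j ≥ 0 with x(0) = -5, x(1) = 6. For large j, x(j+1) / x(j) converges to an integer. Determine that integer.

6

The characteristic equation is r^2 - 11r + 30 = 0, which factors as (r - 6)(r - 5) = 0.
So the roots are 6 and 5. Since |6| > |5| and the coefficient of 6^j is non-zero, the ratio tends to 6.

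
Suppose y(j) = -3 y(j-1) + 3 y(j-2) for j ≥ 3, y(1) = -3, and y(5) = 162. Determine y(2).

Let y(2) = z.
y(3) = -9 - 3z
y(4) = 27 + 12z
y(5) = -108 - 45z
So -108 - 45z = 162, giving z = -6.

-6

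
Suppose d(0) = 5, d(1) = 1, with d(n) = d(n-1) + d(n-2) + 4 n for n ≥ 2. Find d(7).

d(2) = 1 + 5 + 8 = 14
d(3) = 14 + 1 + 12 = 27
d(4) = 27 + 14 + 16 = 57
d(5) = 57 + 27 + 20 = 104
d(6) = 104 + 57 + 24 = 185
d(7) = 185 + 104 + 28 = 317

317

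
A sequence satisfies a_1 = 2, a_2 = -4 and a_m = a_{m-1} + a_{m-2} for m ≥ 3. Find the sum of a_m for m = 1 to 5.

a_3 = (-4) + 2 = -2
a_4 = (-2) + (-4) = -6
a_5 = (-6) + (-2) = -8
Sum = 2 + (-4) + (-2) + (-6) + (-8) = -18

-18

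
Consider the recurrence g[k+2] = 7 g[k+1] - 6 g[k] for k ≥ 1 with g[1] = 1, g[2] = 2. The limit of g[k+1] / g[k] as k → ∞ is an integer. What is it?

The characteristic equation is r^2 - 7r + 6 = 0, which factors as (r - 6)(r - 1) = 0.
So the roots are 6 and 1. Since |6| > |1| and the coefficient of 6^k is non-zero, the ratio tends to 6.

6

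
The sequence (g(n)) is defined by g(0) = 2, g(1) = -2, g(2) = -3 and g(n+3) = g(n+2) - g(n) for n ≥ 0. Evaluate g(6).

g(3) = (-3) - 2 = -5
g(4) = (-5) - (-2) = -3
g(5) = (-3) - (-3) = 0
g(6) = 0 - (-5) = 5

5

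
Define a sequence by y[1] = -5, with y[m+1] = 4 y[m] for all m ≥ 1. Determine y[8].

y[2] = 4(-5) = -20
y[3] = 4(-20) = -80
y[4] = 4(-80) = -320
y[5] = 4(-320) = -1280
y[6] = 4(-1280) = -5120
y[7] = 4(-5120) = -20480
y[8] = 4(-20480) = -81920

-81920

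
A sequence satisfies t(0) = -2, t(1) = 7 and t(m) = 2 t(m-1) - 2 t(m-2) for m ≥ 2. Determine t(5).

t(2) = 2*7 - 2*(-2) = 18
t(3) = 2*18 - 2*7 = 22
t(4) = 2*22 - 2*18 = 8
t(5) = 2*8 - 2*22 = -28

-28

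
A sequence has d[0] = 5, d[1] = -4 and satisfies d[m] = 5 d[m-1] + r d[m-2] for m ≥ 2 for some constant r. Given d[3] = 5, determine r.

5

d[2] = -20 + 5r
d[3] = -100 + 21r
So -100 + 21r = 5, giving r = 5.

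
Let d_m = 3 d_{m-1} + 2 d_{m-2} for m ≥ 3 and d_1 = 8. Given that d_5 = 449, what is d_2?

7

Let d_2 = w.
d_3 = 16 + 3w
d_4 = 48 + 11w
d_5 = 176 + 39w
So 176 + 39w = 449, giving w = 7.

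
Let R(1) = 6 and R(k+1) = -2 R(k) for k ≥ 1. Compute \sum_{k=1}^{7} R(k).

258

R(2) = -2(6) = -12
R(3) = -2(-12) = 24
R(4) = -2(24) = -48
R(5) = -2(-48) = 96
R(6) = -2(96) = -192
R(7) = -2(-192) = 384
Sum = 6 + (-12) + 24 + (-48) + 96 + (-192) + 384 = 258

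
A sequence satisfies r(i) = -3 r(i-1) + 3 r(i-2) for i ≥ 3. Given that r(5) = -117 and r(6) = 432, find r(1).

-7

Rearranging, r(i-2) = (r(i) + 3 r(i-1)) / 3.
r(4) = (432 + 3(-117)) / 3 = 81/3 = 27
r(3) = (-117 + 3(27)) / 3 = -36/3 = -12
r(2) = (27 + 3(-12)) / 3 = -9/3 = -3
r(1) = (-12 + 3(-3)) / 3 = -21/3 = -7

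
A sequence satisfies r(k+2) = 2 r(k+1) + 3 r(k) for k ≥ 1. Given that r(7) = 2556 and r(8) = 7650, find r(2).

6

Rearranging, r(k-2) = (r(k) - 2 r(k-1)) / 3.
r(6) = (7650 - 2·2556) / 3 = 2538/3 = 846
r(5) = (2556 - 2·846) / 3 = 864/3 = 288
r(4) = (846 - 2·288) / 3 = 270/3 = 90
r(3) = (288 - 2·90) / 3 = 108/3 = 36
r(2) = (90 - 2·36) / 3 = 18/3 = 6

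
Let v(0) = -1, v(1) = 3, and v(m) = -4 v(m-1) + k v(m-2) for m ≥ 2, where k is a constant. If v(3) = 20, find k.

v(2) = -12 - k
v(3) = 48 + 7k
So 48 + 7k = 20, giving k = -4.

-4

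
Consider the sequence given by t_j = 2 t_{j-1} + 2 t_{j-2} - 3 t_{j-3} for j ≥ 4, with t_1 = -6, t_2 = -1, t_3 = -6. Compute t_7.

t_4 = 2(-6) + 2(-1) - 3(-6) = 4
t_5 = 2(4) + 2(-6) - 3(-1) = -1
t_6 = 2(-1) + 2(4) - 3(-6) = 24
t_7 = 2(24) + 2(-1) - 3(4) = 34

34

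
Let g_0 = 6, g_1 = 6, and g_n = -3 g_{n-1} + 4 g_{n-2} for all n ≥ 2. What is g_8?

g_2 = -3(6) + 4(6) = 6
g_3 = -3(6) + 4(6) = 6
g_4 = -3(6) + 4(6) = 6
g_5 = -3(6) + 4(6) = 6
g_6 = -3(6) + 4(6) = 6
g_7 = -3(6) + 4(6) = 6
g_8 = -3(6) + 4(6) = 6

6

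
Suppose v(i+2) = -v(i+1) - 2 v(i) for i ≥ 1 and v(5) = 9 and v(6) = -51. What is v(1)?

Rearranging, v(i-2) = (v(i) + v(i-1)) / -2.
v(4) = (-51 + 9) / -2 = -42/-2 = 21
v(3) = (9 + 21) / -2 = 30/-2 = -15
v(2) = (21 + (-15)) / -2 = 6/-2 = -3
v(1) = (-15 + (-3)) / -2 = -18/-2 = 9

9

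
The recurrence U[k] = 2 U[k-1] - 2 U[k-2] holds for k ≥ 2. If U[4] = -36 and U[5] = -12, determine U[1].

Rearranging, U[k-2] = (U[k] - 2 U[k-1]) / -2.
U[3] = (-12 - 2·(-36)) / -2 = 60/-2 = -30
U[2] = (-36 - 2·(-30)) / -2 = 24/-2 = -12
U[1] = (-30 - 2·(-12)) / -2 = -6/-2 = 3

3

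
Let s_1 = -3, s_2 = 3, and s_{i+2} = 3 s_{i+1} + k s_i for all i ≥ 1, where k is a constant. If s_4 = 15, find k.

s_3 = 9 - 3k
s_4 = 27 - 6k
So 27 - 6k = 15, giving k = 2.

2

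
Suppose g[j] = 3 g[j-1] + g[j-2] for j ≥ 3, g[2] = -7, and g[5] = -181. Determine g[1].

Let g[1] = y.
g[3] = -21 + y
g[4] = -70 + 3y
g[5] = -231 + 10y
So -231 + 10y = -181, giving y = 5.

5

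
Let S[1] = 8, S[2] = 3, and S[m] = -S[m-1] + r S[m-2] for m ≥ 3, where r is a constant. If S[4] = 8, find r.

-1

S[3] = -3 + 8r
S[4] = 3 - 5r
So 3 - 5r = 8, giving r = -1.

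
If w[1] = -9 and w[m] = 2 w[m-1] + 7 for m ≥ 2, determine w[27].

The fixed point is 7/(1 - 2) = -7, so w[m] + 7 = 2(w[m-1] + 7).
Hence w[m] = -2·2^{m-1} - 7.
w[27] = -2·2^{26} - 7 = -2·67108864 - 7 = -134217735.

-134217735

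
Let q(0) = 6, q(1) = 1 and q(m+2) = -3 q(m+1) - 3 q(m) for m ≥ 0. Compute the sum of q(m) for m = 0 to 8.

478

q(2) = -3·1 - 3·6 = -21
q(3) = -3·(-21) - 3·1 = 60
q(4) = -3·60 - 3·(-21) = -117
q(5) = -3·(-117) - 3·60 = 171
q(6) = -3·171 - 3·(-117) = -162
q(7) = -3·(-162) - 3·171 = -27
q(8) = -3·(-27) - 3·(-162) = 567
Sum = 6 + 1 + (-21) + 60 + (-117) + 171 + (-162) + (-27) + 567 = 478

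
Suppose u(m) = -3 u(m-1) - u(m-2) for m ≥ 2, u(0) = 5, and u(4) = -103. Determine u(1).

3

Let u(1) = v.
u(2) = -5 - 3v
u(3) = 15 + 8v
u(4) = -40 - 21v
So -40 - 21v = -103, giving v = 3.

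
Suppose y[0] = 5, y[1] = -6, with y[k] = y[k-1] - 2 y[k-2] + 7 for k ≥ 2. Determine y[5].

22

y[2] = (-6) - 2*5 + 7 = -9
y[3] = (-9) - 2*(-6) + 7 = 10
y[4] = 10 - 2*(-9) + 7 = 35
y[5] = 35 - 2*10 + 7 = 22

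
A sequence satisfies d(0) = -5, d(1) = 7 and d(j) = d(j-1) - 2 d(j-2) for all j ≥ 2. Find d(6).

d(2) = 7 - 2(-5) = 17
d(3) = 17 - 2(7) = 3
d(4) = 3 - 2(17) = -31
d(5) = (-31) - 2(3) = -37
d(6) = (-37) - 2(-31) = 25

25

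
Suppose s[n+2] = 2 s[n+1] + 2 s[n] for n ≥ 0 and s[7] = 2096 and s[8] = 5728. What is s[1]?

2

Rearranging, s[n-2] = (s[n] - 2 s[n-1]) / 2.
s[6] = (5728 - 2*2096) / 2 = 1536/2 = 768
s[5] = (2096 - 2*768) / 2 = 560/2 = 280
s[4] = (768 - 2*280) / 2 = 208/2 = 104
s[3] = (280 - 2*104) / 2 = 72/2 = 36
s[2] = (104 - 2*36) / 2 = 32/2 = 16
s[1] = (36 - 2*16) / 2 = 4/2 = 2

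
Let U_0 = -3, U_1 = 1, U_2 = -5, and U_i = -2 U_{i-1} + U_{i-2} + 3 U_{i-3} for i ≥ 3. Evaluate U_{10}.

190

U_3 = -2(-5) + 1 + 3(-3) = 2
U_4 = -2(2) + (-5) + 3(1) = -6
U_5 = -2(-6) + 2 + 3(-5) = -1
U_6 = -2(-1) + (-6) + 3(2) = 2
U_7 = -2(2) + (-1) + 3(-6) = -23
U_8 = -2(-23) + 2 + 3(-1) = 45
U_9 = -2(45) + (-23) + 3(2) = -107
U_{10} = -2(-107) + 45 + 3(-23) = 190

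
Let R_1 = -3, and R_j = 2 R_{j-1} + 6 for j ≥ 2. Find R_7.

186

R_2 = 2·(-3) + 6 = 0
R_3 = 2·0 + 6 = 6
R_4 = 2·6 + 6 = 18
R_5 = 2·18 + 6 = 42
R_6 = 2·42 + 6 = 90
R_7 = 2·90 + 6 = 186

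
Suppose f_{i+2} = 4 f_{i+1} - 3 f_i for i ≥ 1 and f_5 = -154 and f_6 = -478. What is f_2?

Rearranging, f_{i-2} = (f_i - 4 f_{i-1}) / -3.
f_4 = (-478 - 4(-154)) / -3 = 138/-3 = -46
f_3 = (-154 - 4(-46)) / -3 = 30/-3 = -10
f_2 = (-46 - 4(-10)) / -3 = -6/-3 = 2

2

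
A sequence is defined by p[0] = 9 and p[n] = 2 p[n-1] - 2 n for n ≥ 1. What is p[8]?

p[1] = 2·9 - 2 = 16
p[2] = 2·16 - 4 = 28
p[3] = 2·28 - 6 = 50
p[4] = 2·50 - 8 = 92
p[5] = 2·92 - 10 = 174
p[6] = 2·174 - 12 = 336
p[7] = 2·336 - 14 = 658
p[8] = 2·658 - 16 = 1300

1300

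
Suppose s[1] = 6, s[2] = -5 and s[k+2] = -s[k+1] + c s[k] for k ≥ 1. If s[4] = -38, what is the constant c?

3

s[3] = 5 + 6c
s[4] = -5 - 11c
So -5 - 11c = -38, giving c = 3.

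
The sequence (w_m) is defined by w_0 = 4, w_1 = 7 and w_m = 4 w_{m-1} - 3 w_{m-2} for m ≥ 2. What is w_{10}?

w_2 = 4(7) - 3(4) = 16
w_3 = 4(16) - 3(7) = 43
w_4 = 4(43) - 3(16) = 124
w_5 = 4(124) - 3(43) = 367
w_6 = 4(367) - 3(124) = 1096
w_7 = 4(1096) - 3(367) = 3283
w_8 = 4(3283) - 3(1096) = 9844
w_9 = 4(9844) - 3(3283) = 29527
w_{10} = 4(29527) - 3(9844) = 88576

88576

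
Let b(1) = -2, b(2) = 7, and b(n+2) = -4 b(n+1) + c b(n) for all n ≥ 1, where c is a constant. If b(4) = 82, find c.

b(3) = -28 - 2c
b(4) = 112 + 15c
So 112 + 15c = 82, giving c = -2.

-2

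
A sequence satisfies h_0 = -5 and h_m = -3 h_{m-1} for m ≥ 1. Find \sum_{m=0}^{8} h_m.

-24605

h_1 = -3*(-5) = 15
h_2 = -3*15 = -45
h_3 = -3*(-45) = 135
h_4 = -3*135 = -405
h_5 = -3*(-405) = 1215
h_6 = -3*1215 = -3645
h_7 = -3*(-3645) = 10935
h_8 = -3*10935 = -32805
Sum = (-5) + 15 + (-45) + 135 + (-405) + 1215 + (-3645) + 10935 + (-32805) = -24605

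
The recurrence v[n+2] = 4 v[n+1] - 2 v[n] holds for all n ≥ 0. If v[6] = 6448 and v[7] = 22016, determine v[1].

8

Rearranging, v[n-2] = (v[n] - 4 v[n-1]) / -2.
v[5] = (22016 - 4*6448) / -2 = -3776/-2 = 1888
v[4] = (6448 - 4*1888) / -2 = -1104/-2 = 552
v[3] = (1888 - 4*552) / -2 = -320/-2 = 160
v[2] = (552 - 4*160) / -2 = -88/-2 = 44
v[1] = (160 - 4*44) / -2 = -16/-2 = 8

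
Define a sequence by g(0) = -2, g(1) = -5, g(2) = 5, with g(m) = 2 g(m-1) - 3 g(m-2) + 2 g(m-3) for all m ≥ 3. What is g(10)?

-79

g(3) = 2(5) - 3(-5) + 2(-2) = 21
g(4) = 2(21) - 3(5) + 2(-5) = 17
g(5) = 2(17) - 3(21) + 2(5) = -19
g(6) = 2(-19) - 3(17) + 2(21) = -47
g(7) = 2(-47) - 3(-19) + 2(17) = -3
g(8) = 2(-3) - 3(-47) + 2(-19) = 97
g(9) = 2(97) - 3(-3) + 2(-47) = 109
g(10) = 2(109) - 3(97) + 2(-3) = -79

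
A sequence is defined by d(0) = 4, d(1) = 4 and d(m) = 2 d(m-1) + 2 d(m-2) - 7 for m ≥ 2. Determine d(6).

349

d(2) = 2*4 + 2*4 - 7 = 9
d(3) = 2*9 + 2*4 - 7 = 19
d(4) = 2*19 + 2*9 - 7 = 49
d(5) = 2*49 + 2*19 - 7 = 129
d(6) = 2*129 + 2*49 - 7 = 349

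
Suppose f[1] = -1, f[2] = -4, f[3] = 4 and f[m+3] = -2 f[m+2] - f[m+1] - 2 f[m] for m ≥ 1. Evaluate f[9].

f[4] = -2(4) - (-4) - 2(-1) = -2
f[5] = -2(-2) - 4 - 2(-4) = 8
f[6] = -2(8) - (-2) - 2(4) = -22
f[7] = -2(-22) - 8 - 2(-2) = 40
f[8] = -2(40) - (-22) - 2(8) = -74
f[9] = -2(-74) - 40 - 2(-22) = 152

152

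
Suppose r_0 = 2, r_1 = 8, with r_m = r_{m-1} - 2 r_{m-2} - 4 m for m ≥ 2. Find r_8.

-128

r_2 = 8 - 2·2 - 8 = -4
r_3 = (-4) - 2·8 - 12 = -32
r_4 = (-32) - 2·(-4) - 16 = -40
r_5 = (-40) - 2·(-32) - 20 = 4
r_6 = 4 - 2·(-40) - 24 = 60
r_7 = 60 - 2·4 - 28 = 24
r_8 = 24 - 2·60 - 32 = -128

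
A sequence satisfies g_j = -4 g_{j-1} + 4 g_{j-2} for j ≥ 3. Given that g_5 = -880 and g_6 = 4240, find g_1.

-5

Rearranging, g_{j-2} = (g_j + 4 g_{j-1}) / 4.
g_4 = (4240 + 4(-880)) / 4 = 720/4 = 180
g_3 = (-880 + 4(180)) / 4 = -160/4 = -40
g_2 = (180 + 4(-40)) / 4 = 20/4 = 5
g_1 = (-40 + 4(5)) / 4 = -20/4 = -5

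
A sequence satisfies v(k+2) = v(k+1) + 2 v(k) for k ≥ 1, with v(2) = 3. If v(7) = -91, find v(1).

-7

Let v(1) = z.
v(3) = 3 + 2z
v(4) = 9 + 2z
v(5) = 15 + 6z
v(6) = 33 + 10z
v(7) = 63 + 22z
So 63 + 22z = -91, giving z = -7.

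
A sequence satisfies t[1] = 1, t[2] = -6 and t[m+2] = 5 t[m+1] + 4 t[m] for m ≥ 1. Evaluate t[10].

t[3] = 5*(-6) + 4*1 = -26
t[4] = 5*(-26) + 4*(-6) = -154
t[5] = 5*(-154) + 4*(-26) = -874
t[6] = 5*(-874) + 4*(-154) = -4986
t[7] = 5*(-4986) + 4*(-874) = -28426
t[8] = 5*(-28426) + 4*(-4986) = -162074
t[9] = 5*(-162074) + 4*(-28426) = -924074
t[10] = 5*(-924074) + 4*(-162074) = -5268666

-5268666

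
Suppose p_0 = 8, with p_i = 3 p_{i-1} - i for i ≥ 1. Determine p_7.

15860

p_1 = 3*8 - 1 = 23
p_2 = 3*23 - 2 = 67
p_3 = 3*67 - 3 = 198
p_4 = 3*198 - 4 = 590
p_5 = 3*590 - 5 = 1765
p_6 = 3*1765 - 6 = 5289
p_7 = 3*5289 - 7 = 15860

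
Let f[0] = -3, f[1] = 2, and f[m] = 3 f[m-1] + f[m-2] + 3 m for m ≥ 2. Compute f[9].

f[2] = 3(2) + (-3) + 6 = 9
f[3] = 3(9) + 2 + 9 = 38
f[4] = 3(38) + 9 + 12 = 135
f[5] = 3(135) + 38 + 15 = 458
f[6] = 3(458) + 135 + 18 = 1527
f[7] = 3(1527) + 458 + 21 = 5060
f[8] = 3(5060) + 1527 + 24 = 16731
f[9] = 3(16731) + 5060 + 27 = 55280

55280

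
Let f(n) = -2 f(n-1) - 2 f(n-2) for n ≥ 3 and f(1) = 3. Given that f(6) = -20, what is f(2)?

5

Let f(2) = v.
f(3) = -6 - 2v
f(4) = 12 + 2v
f(5) = -12
f(6) = -4v
So -4v = -20, giving v = 5.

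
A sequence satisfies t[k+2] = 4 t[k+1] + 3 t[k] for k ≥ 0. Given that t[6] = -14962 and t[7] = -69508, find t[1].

-4

Rearranging, t[k-2] = (t[k] - 4 t[k-1]) / 3.
t[5] = (-69508 - 4*(-14962)) / 3 = -9660/3 = -3220
t[4] = (-14962 - 4*(-3220)) / 3 = -2082/3 = -694
t[3] = (-3220 - 4*(-694)) / 3 = -444/3 = -148
t[2] = (-694 - 4*(-148)) / 3 = -102/3 = -34
t[1] = (-148 - 4*(-34)) / 3 = -12/3 = -4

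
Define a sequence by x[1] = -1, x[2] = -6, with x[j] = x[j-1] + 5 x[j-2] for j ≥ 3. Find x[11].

x[3] = (-6) + 5·(-1) = -11
x[4] = (-11) + 5·(-6) = -41
x[5] = (-41) + 5·(-11) = -96
x[6] = (-96) + 5·(-41) = -301
x[7] = (-301) + 5·(-96) = -781
x[8] = (-781) + 5·(-301) = -2286
x[9] = (-2286) + 5·(-781) = -6191
x[10] = (-6191) + 5·(-2286) = -17621
x[11] = (-17621) + 5·(-6191) = -48576

-48576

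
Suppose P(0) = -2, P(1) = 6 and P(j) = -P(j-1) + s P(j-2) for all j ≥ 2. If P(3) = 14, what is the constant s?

P(2) = -6 - 2s
P(3) = 6 + 8s
So 6 + 8s = 14, giving s = 1.

1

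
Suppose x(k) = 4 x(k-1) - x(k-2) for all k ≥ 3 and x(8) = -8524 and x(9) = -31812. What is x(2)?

Rearranging, x(k-2) = -(x(k) - 4 x(k-1)).
x(7) = -(-31812 - 4*(-8524)) = -2284
x(6) = -(-8524 - 4*(-2284)) = -612
x(5) = -(-2284 - 4*(-612)) = -164
x(4) = -(-612 - 4*(-164)) = -44
x(3) = -(-164 - 4*(-44)) = -12
x(2) = -(-44 - 4*(-12)) = -4

-4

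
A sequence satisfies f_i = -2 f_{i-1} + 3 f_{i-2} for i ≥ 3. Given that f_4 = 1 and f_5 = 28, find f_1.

8

Rearranging, f_{i-2} = (f_i + 2 f_{i-1}) / 3.
f_3 = (28 + 2*1) / 3 = 30/3 = 10
f_2 = (1 + 2*10) / 3 = 21/3 = 7
f_1 = (10 + 2*7) / 3 = 24/3 = 8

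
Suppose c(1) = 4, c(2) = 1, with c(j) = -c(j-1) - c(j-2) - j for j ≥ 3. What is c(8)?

c(3) = -1 - 4 - 3 = -8
c(4) = -(-8) - 1 - 4 = 3
c(5) = -3 - (-8) - 5 = 0
c(6) = -0 - 3 - 6 = -9
c(7) = -(-9) - 0 - 7 = 2
c(8) = -2 - (-9) - 8 = -1

-1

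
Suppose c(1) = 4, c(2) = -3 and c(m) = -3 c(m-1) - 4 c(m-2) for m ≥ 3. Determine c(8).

c(3) = -3(-3) - 4(4) = -7
c(4) = -3(-7) - 4(-3) = 33
c(5) = -3(33) - 4(-7) = -71
c(6) = -3(-71) - 4(33) = 81
c(7) = -3(81) - 4(-71) = 41
c(8) = -3(41) - 4(81) = -447

-447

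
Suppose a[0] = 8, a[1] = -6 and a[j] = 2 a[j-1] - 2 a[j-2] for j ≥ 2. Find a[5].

24

a[2] = 2·(-6) - 2·8 = -28
a[3] = 2·(-28) - 2·(-6) = -44
a[4] = 2·(-44) - 2·(-28) = -32
a[5] = 2·(-32) - 2·(-44) = 24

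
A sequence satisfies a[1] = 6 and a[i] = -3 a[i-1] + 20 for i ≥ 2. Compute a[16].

-14348902

The fixed point is 20/(1 + 3) = 5, so a[i] - 5 = -3(a[i-1] - 5).
Hence a[i] = 1·(-3)^{i-1} + 5.
a[16] = 1·(-3)^{15} + 5 = 1·-14348907 + 5 = -14348902.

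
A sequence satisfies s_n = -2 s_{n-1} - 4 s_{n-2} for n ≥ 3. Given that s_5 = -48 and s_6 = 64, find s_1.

1

Rearranging, s_{n-2} = (s_n + 2 s_{n-1}) / -4.
s_4 = (64 + 2(-48)) / -4 = -32/-4 = 8
s_3 = (-48 + 2(8)) / -4 = -32/-4 = 8
s_2 = (8 + 2(8)) / -4 = 24/-4 = -6
s_1 = (8 + 2(-6)) / -4 = -4/-4 = 1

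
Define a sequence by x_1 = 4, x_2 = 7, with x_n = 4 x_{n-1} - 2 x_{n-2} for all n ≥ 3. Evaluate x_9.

30400

x_3 = 4·7 - 2·4 = 20
x_4 = 4·20 - 2·7 = 66
x_5 = 4·66 - 2·20 = 224
x_6 = 4·224 - 2·66 = 764
x_7 = 4·764 - 2·224 = 2608
x_8 = 4·2608 - 2·764 = 8904
x_9 = 4·8904 - 2·2608 = 30400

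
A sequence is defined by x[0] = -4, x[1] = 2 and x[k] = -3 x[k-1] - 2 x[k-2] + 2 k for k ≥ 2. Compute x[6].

194

x[2] = -3*2 - 2*(-4) + 4 = 6
x[3] = -3*6 - 2*2 + 6 = -16
x[4] = -3*(-16) - 2*6 + 8 = 44
x[5] = -3*44 - 2*(-16) + 10 = -90
x[6] = -3*(-90) - 2*44 + 12 = 194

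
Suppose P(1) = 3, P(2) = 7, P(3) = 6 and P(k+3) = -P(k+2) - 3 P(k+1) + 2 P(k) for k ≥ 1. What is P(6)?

P(4) = -6 - 3*7 + 2*3 = -21
P(5) = -(-21) - 3*6 + 2*7 = 17
P(6) = -17 - 3*(-21) + 2*6 = 58

58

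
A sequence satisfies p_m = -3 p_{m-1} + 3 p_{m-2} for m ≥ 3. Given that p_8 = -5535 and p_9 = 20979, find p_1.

Rearranging, p_{m-2} = (p_m + 3 p_{m-1}) / 3.
p_7 = (20979 + 3*(-5535)) / 3 = 4374/3 = 1458
p_6 = (-5535 + 3*1458) / 3 = -1161/3 = -387
p_5 = (1458 + 3*(-387)) / 3 = 297/3 = 99
p_4 = (-387 + 3*99) / 3 = -90/3 = -30
p_3 = (99 + 3*(-30)) / 3 = 9/3 = 3
p_2 = (-30 + 3*3) / 3 = -21/3 = -7
p_1 = (3 + 3*(-7)) / 3 = -18/3 = -6

-6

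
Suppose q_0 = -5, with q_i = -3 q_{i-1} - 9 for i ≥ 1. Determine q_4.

-225

q_1 = -3·(-5) - 9 = 6
q_2 = -3·6 - 9 = -27
q_3 = -3·(-27) - 9 = 72
q_4 = -3·72 - 9 = -225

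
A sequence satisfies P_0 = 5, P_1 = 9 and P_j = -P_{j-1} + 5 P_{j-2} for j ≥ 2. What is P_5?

P_2 = -9 + 5*5 = 16
P_3 = -16 + 5*9 = 29
P_4 = -29 + 5*16 = 51
P_5 = -51 + 5*29 = 94

94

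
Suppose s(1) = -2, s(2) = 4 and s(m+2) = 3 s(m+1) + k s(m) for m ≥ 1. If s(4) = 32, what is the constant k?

2

s(3) = 12 - 2k
s(4) = 36 - 2k
So 36 - 2k = 32, giving k = 2.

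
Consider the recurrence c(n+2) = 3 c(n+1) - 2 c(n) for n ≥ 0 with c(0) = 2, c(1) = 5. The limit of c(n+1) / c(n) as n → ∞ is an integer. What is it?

The characteristic equation is r^2 - 3r + 2 = 0, which factors as (r - 2)(r - 1) = 0.
So the roots are 2 and 1. Since |2| > |1| and the coefficient of 2^n is non-zero, the ratio tends to 2.

2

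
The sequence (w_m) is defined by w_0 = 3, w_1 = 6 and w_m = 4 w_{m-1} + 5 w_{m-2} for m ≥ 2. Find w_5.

w_2 = 4*6 + 5*3 = 39
w_3 = 4*39 + 5*6 = 186
w_4 = 4*186 + 5*39 = 939
w_5 = 4*939 + 5*186 = 4686

4686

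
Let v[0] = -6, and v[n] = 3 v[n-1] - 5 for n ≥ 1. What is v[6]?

-6194

v[1] = 3·(-6) - 5 = -23
v[2] = 3·(-23) - 5 = -74
v[3] = 3·(-74) - 5 = -227
v[4] = 3·(-227) - 5 = -686
v[5] = 3·(-686) - 5 = -2063
v[6] = 3·(-2063) - 5 = -6194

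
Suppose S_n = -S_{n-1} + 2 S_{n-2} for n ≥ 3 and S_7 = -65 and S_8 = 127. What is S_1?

Rearranging, S_{n-2} = (S_n + S_{n-1}) / 2.
S_6 = (127 + (-65)) / 2 = 62/2 = 31
S_5 = (-65 + 31) / 2 = -34/2 = -17
S_4 = (31 + (-17)) / 2 = 14/2 = 7
S_3 = (-17 + 7) / 2 = -10/2 = -5
S_2 = (7 + (-5)) / 2 = 2/2 = 1
S_1 = (-5 + 1) / 2 = -4/2 = -2

-2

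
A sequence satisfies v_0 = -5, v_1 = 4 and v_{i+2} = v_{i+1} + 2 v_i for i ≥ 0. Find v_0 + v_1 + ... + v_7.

-85

v_2 = 4 + 2(-5) = -6
v_3 = (-6) + 2(4) = 2
v_4 = 2 + 2(-6) = -10
v_5 = (-10) + 2(2) = -6
v_6 = (-6) + 2(-10) = -26
v_7 = (-26) + 2(-6) = -38
Sum = (-5) + 4 + (-6) + 2 + (-10) + (-6) + (-26) + (-38) = -85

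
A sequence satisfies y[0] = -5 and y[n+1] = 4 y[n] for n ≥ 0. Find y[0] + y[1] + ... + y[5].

y[1] = 4·(-5) = -20
y[2] = 4·(-20) = -80
y[3] = 4·(-80) = -320
y[4] = 4·(-320) = -1280
y[5] = 4·(-1280) = -5120
Sum = (-5) + (-20) + (-80) + (-320) + (-1280) + (-5120) = -6825

-6825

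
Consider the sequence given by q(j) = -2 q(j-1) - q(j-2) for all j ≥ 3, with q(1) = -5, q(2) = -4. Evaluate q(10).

-76

q(3) = -2·(-4) - (-5) = 13
q(4) = -2·13 - (-4) = -22
q(5) = -2·(-22) - 13 = 31
q(6) = -2·31 - (-22) = -40
q(7) = -2·(-40) - 31 = 49
q(8) = -2·49 - (-40) = -58
q(9) = -2·(-58) - 49 = 67
q(10) = -2·67 - (-58) = -76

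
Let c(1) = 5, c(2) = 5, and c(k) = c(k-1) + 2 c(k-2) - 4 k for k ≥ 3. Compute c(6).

-47

c(3) = 5 + 2*5 - 12 = 3
c(4) = 3 + 2*5 - 16 = -3
c(5) = (-3) + 2*3 - 20 = -17
c(6) = (-17) + 2*(-3) - 24 = -47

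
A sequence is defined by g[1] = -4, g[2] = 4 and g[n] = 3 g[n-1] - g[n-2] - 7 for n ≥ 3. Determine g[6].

73

g[3] = 3*4 - (-4) - 7 = 9
g[4] = 3*9 - 4 - 7 = 16
g[5] = 3*16 - 9 - 7 = 32
g[6] = 3*32 - 16 - 7 = 73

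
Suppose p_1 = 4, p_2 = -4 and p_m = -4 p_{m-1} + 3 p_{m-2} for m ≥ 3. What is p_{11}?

5826460

p_3 = -4*(-4) + 3*4 = 28
p_4 = -4*28 + 3*(-4) = -124
p_5 = -4*(-124) + 3*28 = 580
p_6 = -4*580 + 3*(-124) = -2692
p_7 = -4*(-2692) + 3*580 = 12508
p_8 = -4*12508 + 3*(-2692) = -58108
p_9 = -4*(-58108) + 3*12508 = 269956
p_{10} = -4*269956 + 3*(-58108) = -1254148
p_{11} = -4*(-1254148) + 3*269956 = 5826460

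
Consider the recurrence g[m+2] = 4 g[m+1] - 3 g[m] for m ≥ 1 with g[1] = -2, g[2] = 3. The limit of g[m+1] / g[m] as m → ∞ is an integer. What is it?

The characteristic equation is r^2 - 4r + 3 = 0, which factors as (r - 3)(r - 1) = 0.
So the roots are 3 and 1. Since |3| > |1| and the coefficient of 3^m is non-zero, the ratio tends to 3.

3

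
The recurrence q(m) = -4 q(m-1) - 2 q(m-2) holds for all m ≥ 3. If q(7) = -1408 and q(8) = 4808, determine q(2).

Rearranging, q(m-2) = (q(m) + 4 q(m-1)) / -2.
q(6) = (4808 + 4·(-1408)) / -2 = -824/-2 = 412
q(5) = (-1408 + 4·412) / -2 = 240/-2 = -120
q(4) = (412 + 4·(-120)) / -2 = -68/-2 = 34
q(3) = (-120 + 4·34) / -2 = 16/-2 = -8
q(2) = (34 + 4·(-8)) / -2 = 2/-2 = -1

-1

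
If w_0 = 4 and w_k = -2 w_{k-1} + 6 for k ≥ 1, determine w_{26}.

134217730

The fixed point is 6/(1 + 2) = 2, so w_k - 2 = -2(w_{k-1} - 2).
Hence w_k = 2·(-2)^k + 2.
w_{26} = 2·(-2)^{26} + 2 = 2·67108864 + 2 = 134217730.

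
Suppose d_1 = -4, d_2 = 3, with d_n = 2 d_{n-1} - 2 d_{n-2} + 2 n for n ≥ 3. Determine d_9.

-138

d_3 = 2·3 - 2·(-4) + 6 = 20
d_4 = 2·20 - 2·3 + 8 = 42
d_5 = 2·42 - 2·20 + 10 = 54
d_6 = 2·54 - 2·42 + 12 = 36
d_7 = 2·36 - 2·54 + 14 = -22
d_8 = 2·(-22) - 2·36 + 16 = -100
d_9 = 2·(-100) - 2·(-22) + 18 = -138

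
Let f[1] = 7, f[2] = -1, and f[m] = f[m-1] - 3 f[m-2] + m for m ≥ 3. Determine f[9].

-157

f[3] = (-1) - 3*7 + 3 = -19
f[4] = (-19) - 3*(-1) + 4 = -12
f[5] = (-12) - 3*(-19) + 5 = 50
f[6] = 50 - 3*(-12) + 6 = 92
f[7] = 92 - 3*50 + 7 = -51
f[8] = (-51) - 3*92 + 8 = -319
f[9] = (-319) - 3*(-51) + 9 = -157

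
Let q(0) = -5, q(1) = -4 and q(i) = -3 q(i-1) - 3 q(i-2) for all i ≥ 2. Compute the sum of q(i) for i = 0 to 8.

q(2) = -3·(-4) - 3·(-5) = 27
q(3) = -3·27 - 3·(-4) = -69
q(4) = -3·(-69) - 3·27 = 126
q(5) = -3·126 - 3·(-69) = -171
q(6) = -3·(-171) - 3·126 = 135
q(7) = -3·135 - 3·(-171) = 108
q(8) = -3·108 - 3·135 = -729
Sum = (-5) + (-4) + 27 + (-69) + 126 + (-171) + 135 + 108 + (-729) = -582

-582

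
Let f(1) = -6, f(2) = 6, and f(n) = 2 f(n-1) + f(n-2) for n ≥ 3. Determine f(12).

f(3) = 2·6 + (-6) = 6
f(4) = 2·6 + 6 = 18
f(5) = 2·18 + 6 = 42
f(6) = 2·42 + 18 = 102
f(7) = 2·102 + 42 = 246
f(8) = 2·246 + 102 = 594
f(9) = 2·594 + 246 = 1434
f(10) = 2·1434 + 594 = 3462
f(11) = 2·3462 + 1434 = 8358
f(12) = 2·8358 + 3462 = 20178

20178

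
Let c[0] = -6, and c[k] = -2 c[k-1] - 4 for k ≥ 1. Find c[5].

c[1] = -2·(-6) - 4 = 8
c[2] = -2·8 - 4 = -20
c[3] = -2·(-20) - 4 = 36
c[4] = -2·36 - 4 = -76
c[5] = -2·(-76) - 4 = 148

148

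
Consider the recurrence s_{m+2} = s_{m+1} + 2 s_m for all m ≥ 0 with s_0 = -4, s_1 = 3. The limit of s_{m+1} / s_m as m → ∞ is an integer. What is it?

2

The characteristic equation is r^2 - r - 2 = 0, which factors as (r - 2)(r + 1) = 0.
So the roots are 2 and -1. Since |2| > |-1| and the coefficient of 2^m is non-zero, the ratio tends to 2.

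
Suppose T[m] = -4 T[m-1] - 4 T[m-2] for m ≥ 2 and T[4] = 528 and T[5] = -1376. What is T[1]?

Rearranging, T[m-2] = (T[m] + 4 T[m-1]) / -4.
T[3] = (-1376 + 4*528) / -4 = 736/-4 = -184
T[2] = (528 + 4*(-184)) / -4 = -208/-4 = 52
T[1] = (-184 + 4*52) / -4 = 24/-4 = -6

-6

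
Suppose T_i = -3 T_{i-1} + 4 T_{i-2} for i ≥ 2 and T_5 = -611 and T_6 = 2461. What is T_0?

Rearranging, T_{i-2} = (T_i + 3 T_{i-1}) / 4.
T_4 = (2461 + 3·(-611)) / 4 = 628/4 = 157
T_3 = (-611 + 3·157) / 4 = -140/4 = -35
T_2 = (157 + 3·(-35)) / 4 = 52/4 = 13
T_1 = (-35 + 3·13) / 4 = 4/4 = 1
T_0 = (13 + 3·1) / 4 = 16/4 = 4

4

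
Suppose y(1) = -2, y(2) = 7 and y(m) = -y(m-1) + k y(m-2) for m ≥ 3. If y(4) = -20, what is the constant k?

-3

y(3) = -7 - 2k
y(4) = 7 + 9k
So 7 + 9k = -20, giving k = -3.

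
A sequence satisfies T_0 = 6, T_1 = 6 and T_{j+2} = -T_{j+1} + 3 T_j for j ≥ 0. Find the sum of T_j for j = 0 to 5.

48

T_2 = -6 + 3·6 = 12
T_3 = -12 + 3·6 = 6
T_4 = -6 + 3·12 = 30
T_5 = -30 + 3·6 = -12
Sum = 6 + 6 + 12 + 6 + 30 + (-12) = 48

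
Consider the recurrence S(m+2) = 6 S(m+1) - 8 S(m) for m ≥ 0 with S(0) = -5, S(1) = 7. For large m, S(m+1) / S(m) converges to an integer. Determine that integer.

The characteristic equation is r^2 - 6r + 8 = 0, which factors as (r - 4)(r - 2) = 0.
So the roots are 4 and 2. Since |4| > |2| and the coefficient of 4^m is non-zero, the ratio tends to 4.

4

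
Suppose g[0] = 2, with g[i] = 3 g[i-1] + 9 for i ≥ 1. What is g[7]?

g[1] = 3(2) + 9 = 15
g[2] = 3(15) + 9 = 54
g[3] = 3(54) + 9 = 171
g[4] = 3(171) + 9 = 522
g[5] = 3(522) + 9 = 1575
g[6] = 3(1575) + 9 = 4734
g[7] = 3(4734) + 9 = 14211

14211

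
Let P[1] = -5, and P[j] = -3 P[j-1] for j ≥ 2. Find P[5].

P[2] = -3·(-5) = 15
P[3] = -3·15 = -45
P[4] = -3·(-45) = 135
P[5] = -3·135 = -405

-405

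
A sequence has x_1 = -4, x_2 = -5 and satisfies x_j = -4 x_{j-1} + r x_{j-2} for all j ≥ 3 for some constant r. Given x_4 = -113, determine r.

-3

x_3 = 20 - 4r
x_4 = -80 + 11r
So -80 + 11r = -113, giving r = -3.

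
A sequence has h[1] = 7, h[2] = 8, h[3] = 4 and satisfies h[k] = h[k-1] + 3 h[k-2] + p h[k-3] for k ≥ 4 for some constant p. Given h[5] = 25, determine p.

h[4] = 28 + 7p
h[5] = 40 + 15p
So 40 + 15p = 25, giving p = -1.

-1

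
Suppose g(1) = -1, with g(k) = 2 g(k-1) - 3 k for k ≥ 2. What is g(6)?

g(2) = 2(-1) - 6 = -8
g(3) = 2(-8) - 9 = -25
g(4) = 2(-25) - 12 = -62
g(5) = 2(-62) - 15 = -139
g(6) = 2(-139) - 18 = -296

-296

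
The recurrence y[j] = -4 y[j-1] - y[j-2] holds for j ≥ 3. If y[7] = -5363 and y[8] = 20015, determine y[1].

Rearranging, y[j-2] = -(y[j] + 4 y[j-1]).
y[6] = -(20015 + 4*(-5363)) = 1437
y[5] = -(-5363 + 4*1437) = -385
y[4] = -(1437 + 4*(-385)) = 103
y[3] = -(-385 + 4*103) = -27
y[2] = -(103 + 4*(-27)) = 5
y[1] = -(-27 + 4*5) = 7

7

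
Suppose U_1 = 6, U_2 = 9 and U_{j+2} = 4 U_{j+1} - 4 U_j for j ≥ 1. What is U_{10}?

U_3 = 4*9 - 4*6 = 12
U_4 = 4*12 - 4*9 = 12
U_5 = 4*12 - 4*12 = 0
U_6 = 4*0 - 4*12 = -48
U_7 = 4*(-48) - 4*0 = -192
U_8 = 4*(-192) - 4*(-48) = -576
U_9 = 4*(-576) - 4*(-192) = -1536
U_{10} = 4*(-1536) - 4*(-576) = -3840

-3840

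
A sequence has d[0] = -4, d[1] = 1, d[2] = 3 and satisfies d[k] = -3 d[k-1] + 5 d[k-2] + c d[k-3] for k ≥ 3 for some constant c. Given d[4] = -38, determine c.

-5

d[3] = -4 - 4c
d[4] = 27 + 13c
So 27 + 13c = -38, giving c = -5.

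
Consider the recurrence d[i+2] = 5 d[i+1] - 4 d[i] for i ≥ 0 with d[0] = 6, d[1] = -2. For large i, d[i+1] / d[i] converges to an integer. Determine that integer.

4

The characteristic equation is r^2 - 5r + 4 = 0, which factors as (r - 4)(r - 1) = 0.
So the roots are 4 and 1. Since |4| > |1| and the coefficient of 4^i is non-zero, the ratio tends to 4.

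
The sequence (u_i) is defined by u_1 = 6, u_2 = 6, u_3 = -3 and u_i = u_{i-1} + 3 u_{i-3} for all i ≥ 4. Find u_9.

u_4 = (-3) + 3·6 = 15
u_5 = 15 + 3·6 = 33
u_6 = 33 + 3·(-3) = 24
u_7 = 24 + 3·15 = 69
u_8 = 69 + 3·33 = 168
u_9 = 168 + 3·24 = 240

240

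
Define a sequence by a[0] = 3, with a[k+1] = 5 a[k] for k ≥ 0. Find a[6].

a[1] = 5*3 = 15
a[2] = 5*15 = 75
a[3] = 5*75 = 375
a[4] = 5*375 = 1875
a[5] = 5*1875 = 9375
a[6] = 5*9375 = 46875

46875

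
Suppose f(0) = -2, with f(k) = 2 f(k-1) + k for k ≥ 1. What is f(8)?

-10

f(1) = 2*(-2) + 1 = -3
f(2) = 2*(-3) + 2 = -4
f(3) = 2*(-4) + 3 = -5
f(4) = 2*(-5) + 4 = -6
f(5) = 2*(-6) + 5 = -7
f(6) = 2*(-7) + 6 = -8
f(7) = 2*(-8) + 7 = -9
f(8) = 2*(-9) + 8 = -10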